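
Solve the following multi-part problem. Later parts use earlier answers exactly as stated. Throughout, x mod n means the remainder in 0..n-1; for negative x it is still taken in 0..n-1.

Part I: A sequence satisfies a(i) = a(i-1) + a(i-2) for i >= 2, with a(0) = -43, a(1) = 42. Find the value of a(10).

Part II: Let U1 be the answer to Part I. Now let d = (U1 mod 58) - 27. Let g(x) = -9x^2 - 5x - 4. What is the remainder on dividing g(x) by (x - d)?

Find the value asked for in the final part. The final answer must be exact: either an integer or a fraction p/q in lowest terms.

-778

Part I: a(2) = 1*(42) + 1*(-43) = -1; iterating: a(2)=-1, a(3)=41, a(4)=40, a(5)=81, a(6)=121, a(7)=202, a(8)=323, a(9)=525, a(10)=848; answer 848
Part II: U1 = 848; d = 9; remainder = value at the root: -9*(9)^2 - 5*(9)^1 - 4 = (-729) + (-45) + (-4) = -778; answer -778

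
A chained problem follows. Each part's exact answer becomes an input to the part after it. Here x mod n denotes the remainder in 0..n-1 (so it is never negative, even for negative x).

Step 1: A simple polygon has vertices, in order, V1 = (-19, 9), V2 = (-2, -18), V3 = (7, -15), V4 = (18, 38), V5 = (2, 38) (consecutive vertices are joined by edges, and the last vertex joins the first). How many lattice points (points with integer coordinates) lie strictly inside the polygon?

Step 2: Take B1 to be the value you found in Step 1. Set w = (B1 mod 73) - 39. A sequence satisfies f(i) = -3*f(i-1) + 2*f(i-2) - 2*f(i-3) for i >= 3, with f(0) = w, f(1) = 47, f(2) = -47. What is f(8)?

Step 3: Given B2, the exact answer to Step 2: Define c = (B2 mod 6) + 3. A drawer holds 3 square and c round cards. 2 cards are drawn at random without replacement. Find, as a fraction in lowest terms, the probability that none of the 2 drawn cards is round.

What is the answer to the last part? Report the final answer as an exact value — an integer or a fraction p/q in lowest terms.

Step 1: cross terms: (-19*-18 - -2*9)=360, (-2*-15 - 7*-18)=156, (7*38 - 18*-15)=536, (18*38 - 2*38)=608, (2*9 - -19*38)=740; twice the area = |2400| = 2400; area = 1200; boundary points = 1 + 3 + 1 + 16 + 1 = 22; strictly interior points = area - boundary/2 + 1 = 1190; answer 1190
Step 2: B1 = 1190; w = -17; f(3) = -3*(-47) + 2*(47) - 2*(-17) = 269; iterating: f(3)=269, f(4)=-995, f(5)=3617, f(6)=-13379, f(7)=49361, f(8)=-182075; answer -182075
Step 3: B2 = -182075; c = 4; total draws C(7,2) = 21; favorable C(3,2) = 3; P = 1/7; answer 1/7

1/7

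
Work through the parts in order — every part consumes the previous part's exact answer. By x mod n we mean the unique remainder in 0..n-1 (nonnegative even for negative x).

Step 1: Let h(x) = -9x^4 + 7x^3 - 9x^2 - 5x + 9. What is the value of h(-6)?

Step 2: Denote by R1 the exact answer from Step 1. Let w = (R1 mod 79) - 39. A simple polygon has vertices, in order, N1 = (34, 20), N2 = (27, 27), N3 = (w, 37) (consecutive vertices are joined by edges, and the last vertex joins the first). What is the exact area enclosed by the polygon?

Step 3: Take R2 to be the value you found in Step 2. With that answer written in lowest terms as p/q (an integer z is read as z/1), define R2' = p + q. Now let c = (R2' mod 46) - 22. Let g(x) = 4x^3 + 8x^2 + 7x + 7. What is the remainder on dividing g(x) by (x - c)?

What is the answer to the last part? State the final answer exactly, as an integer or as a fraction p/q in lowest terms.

1820

Step 1: -9*(-6)^4 + 7*(-6)^3 - 9*(-6)^2 - 5*(-6)^1 + 9 = (-11664) + (-1512) + (-324) + (30) + (9) = -13461; answer -13461
Step 2: R1 = -13461; w = 9; cross terms: (34*27 - 27*20)=378, (27*37 - 9*27)=756, (9*20 - 34*37)=-1078; twice the area = |56| = 56; area = 28; answer 28
Step 3: R2 = 28; threaded value p + q = 29; c = 7; remainder = value at the root: 4*(7)^3 + 8*(7)^2 + 7*(7)^1 + 7 = (1372) + (392) + (49) + (7) = 1820; answer 1820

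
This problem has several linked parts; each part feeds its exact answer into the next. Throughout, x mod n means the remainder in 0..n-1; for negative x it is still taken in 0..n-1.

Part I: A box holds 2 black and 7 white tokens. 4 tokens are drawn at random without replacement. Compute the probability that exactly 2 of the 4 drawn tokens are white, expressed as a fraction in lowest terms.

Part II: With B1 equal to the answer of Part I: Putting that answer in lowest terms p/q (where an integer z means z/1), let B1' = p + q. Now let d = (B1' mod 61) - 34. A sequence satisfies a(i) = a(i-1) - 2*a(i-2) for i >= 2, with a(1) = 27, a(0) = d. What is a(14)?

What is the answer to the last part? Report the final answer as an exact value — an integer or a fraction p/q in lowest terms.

Part I: total draws C(9,4) = 126; favorable C(7,2)*C(2,2) = 21; P = 1/6; answer 1/6
Part II: B1 = 1/6; threaded value p + q = 7; d = -27; a(2) = 1*(27) - 2*(-27) = 81; iterating: a(2)=81, a(3)=27, a(4)=-135, a(5)=-189, a(6)=81, a(7)=459, a(8)=297, a(9)=-621, a(10)=-1215, a(11)=27, a(12)=2457, a(13)=2403, a(14)=-2511; answer -2511

-2511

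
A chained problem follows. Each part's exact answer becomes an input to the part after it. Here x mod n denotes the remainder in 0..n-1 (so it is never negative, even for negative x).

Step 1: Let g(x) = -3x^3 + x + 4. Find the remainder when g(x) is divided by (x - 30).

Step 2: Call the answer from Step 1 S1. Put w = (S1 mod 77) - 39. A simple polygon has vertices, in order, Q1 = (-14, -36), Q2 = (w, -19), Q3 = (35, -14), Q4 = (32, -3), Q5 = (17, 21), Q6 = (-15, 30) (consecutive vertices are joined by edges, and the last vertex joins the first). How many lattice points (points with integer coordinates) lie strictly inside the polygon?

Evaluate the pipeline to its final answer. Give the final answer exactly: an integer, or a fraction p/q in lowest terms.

Step 1: remainder = value at the root: -3*(30)^3 + 1*(30)^1 + 4 = (-81000) + (30) + (4) = -80966; answer -80966
Step 2: S1 = -80966; w = -1; cross terms: (-14*-19 - -1*-36)=230, (-1*-14 - 35*-19)=679, (35*-3 - 32*-14)=343, (32*21 - 17*-3)=723, (17*30 - -15*21)=825, (-15*-36 - -14*30)=960; twice the area = |3760| = 3760; area = 1880; boundary points = 1 + 1 + 1 + 3 + 1 + 1 = 8; strictly interior points = area - boundary/2 + 1 = 1877; answer 1877

1877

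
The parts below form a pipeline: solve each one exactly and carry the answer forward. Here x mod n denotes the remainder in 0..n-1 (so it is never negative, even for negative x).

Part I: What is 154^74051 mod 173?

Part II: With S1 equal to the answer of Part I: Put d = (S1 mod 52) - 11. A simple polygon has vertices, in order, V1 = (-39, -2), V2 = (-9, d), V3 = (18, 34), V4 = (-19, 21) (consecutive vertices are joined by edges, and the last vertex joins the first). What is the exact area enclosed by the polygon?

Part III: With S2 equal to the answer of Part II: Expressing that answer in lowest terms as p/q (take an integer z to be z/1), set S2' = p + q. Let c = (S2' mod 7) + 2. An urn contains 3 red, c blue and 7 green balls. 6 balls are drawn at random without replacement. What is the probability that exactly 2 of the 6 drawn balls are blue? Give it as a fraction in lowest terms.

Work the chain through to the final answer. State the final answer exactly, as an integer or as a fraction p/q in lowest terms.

225/572

Part I: squarings mod 173: 154^1=154, 154^2=15, 154^4=52, 154^8=109, 154^16=117, 154^32=22, 154^64=138, 154^128=14, 154^256=23, 154^512=10, 154^1024=100, 154^2048=139, 154^4096=118, 154^8192=84, 154^16384=136, 154^32768=158, 154^65536=52; 154^74051 = 154^1 * 154^2 * 154^64 * 154^256 * 154^8192 * 154^65536 = 123 (mod 173); answer 123
Part II: S1 = 123; d = 8; cross terms: (-39*8 - -9*-2)=-330, (-9*34 - 18*8)=-450, (18*21 - -19*34)=1024, (-19*-2 - -39*21)=857; twice the area = |1101| = 1101; area = 1101/2; answer 1101/2
Part III: S2 = 1101/2; threaded value p + q = 1103; c = 6; total draws C(16,6) = 8008; favorable C(6,2)*C(10,4) = 3150; P = 225/572; answer 225/572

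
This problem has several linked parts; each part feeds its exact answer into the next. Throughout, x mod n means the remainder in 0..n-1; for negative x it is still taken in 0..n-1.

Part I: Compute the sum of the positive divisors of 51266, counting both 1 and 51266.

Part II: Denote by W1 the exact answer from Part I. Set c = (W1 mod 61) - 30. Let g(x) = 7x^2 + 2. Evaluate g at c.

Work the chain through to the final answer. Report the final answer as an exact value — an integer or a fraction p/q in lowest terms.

1010

Part I: 51266 = 2 * 25633; sigma = (1 + 2) * (1 + 25633) = 3 * 25634 = 76902; answer 76902
Part II: W1 = 76902; c = 12; 7*(12)^2 + 2 = (1008) + (2) = 1010; answer 1010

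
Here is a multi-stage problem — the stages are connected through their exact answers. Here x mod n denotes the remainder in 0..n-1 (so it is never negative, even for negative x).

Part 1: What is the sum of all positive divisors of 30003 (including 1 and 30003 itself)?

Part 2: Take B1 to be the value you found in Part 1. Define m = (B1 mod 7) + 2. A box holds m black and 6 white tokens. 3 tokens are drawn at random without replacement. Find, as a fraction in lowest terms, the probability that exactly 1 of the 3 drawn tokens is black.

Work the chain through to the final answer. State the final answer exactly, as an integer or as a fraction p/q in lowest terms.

Part 1: 30003 = 3 * 73 * 137; sigma = (1 + 3) * (1 + 73) * (1 + 137) = 4 * 74 * 138 = 40848; answer 40848
Part 2: B1 = 40848; m = 5; total draws C(11,3) = 165; favorable C(5,1)*C(6,2) = 75; P = 5/11; answer 5/11

5/11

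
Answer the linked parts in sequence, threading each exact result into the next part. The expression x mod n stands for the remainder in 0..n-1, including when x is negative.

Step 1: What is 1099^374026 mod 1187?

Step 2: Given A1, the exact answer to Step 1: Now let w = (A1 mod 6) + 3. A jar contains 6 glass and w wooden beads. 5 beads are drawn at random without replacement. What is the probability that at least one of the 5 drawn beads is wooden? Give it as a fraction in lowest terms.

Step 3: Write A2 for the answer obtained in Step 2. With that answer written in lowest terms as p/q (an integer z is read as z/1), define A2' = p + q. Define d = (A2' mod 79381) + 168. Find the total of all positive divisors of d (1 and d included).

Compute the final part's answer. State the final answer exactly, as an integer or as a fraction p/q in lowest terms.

Step 1: squarings mod 1187: 1099^1=1099, 1099^2=622, 1099^4=1109, 1099^8=149, 1099^16=835, 1099^32=456, 1099^64=211, 1099^128=602, 1099^256=369, 1099^512=843, 1099^1024=823, 1099^2048=739, 1099^4096=101, 1099^8192=705, 1099^16384=859, 1099^32768=754, 1099^65536=1130, 1099^131072=875, 1099^262144=10; 1099^374026 = 1099^2 * 1099^8 * 1099^256 * 1099^1024 * 1099^4096 * 1099^8192 * 1099^32768 * 1099^65536 * 1099^262144 = 139 (mod 1187); answer 139
Step 2: A1 = 139; w = 4; total draws C(10,5) = 252; complement C(6,5) = 6; favorable 252 - 6 = 246; P = 41/42; answer 41/42
Step 3: A2 = 41/42; threaded value p + q = 83; d = 251; 251 is prime, so its only divisors are 1 and 251; sigma = 1 + 251 = 252; answer 252

252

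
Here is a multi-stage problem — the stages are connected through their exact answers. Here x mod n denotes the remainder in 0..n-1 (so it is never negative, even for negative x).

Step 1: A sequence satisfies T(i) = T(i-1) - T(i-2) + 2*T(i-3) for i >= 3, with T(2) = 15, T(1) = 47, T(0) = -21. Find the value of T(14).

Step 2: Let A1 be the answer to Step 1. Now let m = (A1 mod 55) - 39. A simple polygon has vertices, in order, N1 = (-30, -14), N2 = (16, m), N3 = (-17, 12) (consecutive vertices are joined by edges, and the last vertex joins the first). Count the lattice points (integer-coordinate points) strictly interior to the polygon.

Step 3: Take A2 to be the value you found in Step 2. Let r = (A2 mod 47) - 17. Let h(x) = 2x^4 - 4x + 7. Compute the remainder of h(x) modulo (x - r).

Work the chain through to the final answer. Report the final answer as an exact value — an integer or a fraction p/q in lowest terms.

Step 1: T(3) = 1*(15) - 1*(47) + 2*(-21) = -74; iterating: T(3)=-74, T(4)=5, T(5)=109, T(6)=-44, T(7)=-143, T(8)=119, T(9)=174, T(10)=-231, T(11)=-167, T(12)=412, T(13)=117, T(14)=-629; answer -629
Step 2: A1 = -629; m = -8; cross terms: (-30*-8 - 16*-14)=464, (16*12 - -17*-8)=56, (-17*-14 - -30*12)=598; twice the area = |1118| = 1118; area = 559; boundary points = 2 + 1 + 13 = 16; strictly interior points = area - boundary/2 + 1 = 552; answer 552
Step 3: A2 = 552; r = 18; remainder = value at the root: 2*(18)^4 - 4*(18)^1 + 7 = (209952) + (-72) + (7) = 209887; answer 209887

209887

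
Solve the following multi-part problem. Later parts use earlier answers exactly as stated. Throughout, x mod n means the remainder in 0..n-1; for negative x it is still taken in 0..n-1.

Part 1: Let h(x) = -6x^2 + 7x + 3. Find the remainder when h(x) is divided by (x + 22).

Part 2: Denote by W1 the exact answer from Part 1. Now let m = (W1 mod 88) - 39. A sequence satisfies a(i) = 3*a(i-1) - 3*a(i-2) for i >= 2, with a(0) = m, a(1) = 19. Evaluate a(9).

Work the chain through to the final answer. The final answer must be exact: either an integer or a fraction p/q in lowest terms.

-6480

Part 1: remainder = value at the root: -6*(-22)^2 + 7*(-22)^1 + 3 = (-2904) + (-154) + (3) = -3055; answer -3055
Part 2: W1 = -3055; m = -14; a(2) = 3*(19) - 3*(-14) = 99; iterating: a(2)=99, a(3)=240, a(4)=423, a(5)=549, a(6)=378, a(7)=-513, a(8)=-2673, a(9)=-6480; answer -6480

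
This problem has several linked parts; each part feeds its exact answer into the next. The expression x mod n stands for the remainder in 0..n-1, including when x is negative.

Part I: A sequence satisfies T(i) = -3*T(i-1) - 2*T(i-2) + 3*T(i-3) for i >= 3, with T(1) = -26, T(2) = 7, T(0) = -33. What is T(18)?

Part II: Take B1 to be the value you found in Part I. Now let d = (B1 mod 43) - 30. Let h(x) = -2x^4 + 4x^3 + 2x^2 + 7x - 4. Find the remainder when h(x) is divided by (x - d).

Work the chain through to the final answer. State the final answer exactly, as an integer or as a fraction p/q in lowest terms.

Part I: T(3) = -3*(7) - 2*(-26) + 3*(-33) = -68; iterating: T(3)=-68, T(4)=112, T(5)=-179, T(6)=109, T(7)=367, T(8)=-1856, T(9)=5161, T(10)=-10670, T(11)=16120, T(12)=-11537, T(13)=-29639, T(14)=160351, T(15)=-456386, T(16)=959539, T(17)=-1484792, T(18)=1166140; answer 1166140
Part II: B1 = 1166140; d = -7; remainder = value at the root: -2*(-7)^4 + 4*(-7)^3 + 2*(-7)^2 + 7*(-7)^1 - 4 = (-4802) + (-1372) + (98) + (-49) + (-4) = -6129; answer -6129

-6129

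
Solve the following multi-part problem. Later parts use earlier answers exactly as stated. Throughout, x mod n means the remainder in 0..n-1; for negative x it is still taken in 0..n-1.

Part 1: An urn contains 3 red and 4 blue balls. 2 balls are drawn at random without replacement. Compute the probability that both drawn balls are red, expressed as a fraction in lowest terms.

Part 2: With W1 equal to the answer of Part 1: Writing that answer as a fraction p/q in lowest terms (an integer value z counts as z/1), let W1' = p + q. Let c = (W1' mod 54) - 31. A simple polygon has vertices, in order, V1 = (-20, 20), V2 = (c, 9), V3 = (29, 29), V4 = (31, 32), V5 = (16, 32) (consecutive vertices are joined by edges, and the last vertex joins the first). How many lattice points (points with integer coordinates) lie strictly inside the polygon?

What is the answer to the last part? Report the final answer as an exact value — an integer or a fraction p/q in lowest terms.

Part 1: total draws C(7,2) = 21; favorable C(3,2) = 3; P = 1/7; answer 1/7
Part 2: W1 = 1/7; threaded value p + q = 8; c = -23; cross terms: (-20*9 - -23*20)=280, (-23*29 - 29*9)=-928, (29*32 - 31*29)=29, (31*32 - 16*32)=480, (16*20 - -20*32)=960; twice the area = |821| = 821; area = 821/2; boundary points = 1 + 4 + 1 + 15 + 12 = 33; strictly interior points = area - boundary/2 + 1 = 395; answer 395

395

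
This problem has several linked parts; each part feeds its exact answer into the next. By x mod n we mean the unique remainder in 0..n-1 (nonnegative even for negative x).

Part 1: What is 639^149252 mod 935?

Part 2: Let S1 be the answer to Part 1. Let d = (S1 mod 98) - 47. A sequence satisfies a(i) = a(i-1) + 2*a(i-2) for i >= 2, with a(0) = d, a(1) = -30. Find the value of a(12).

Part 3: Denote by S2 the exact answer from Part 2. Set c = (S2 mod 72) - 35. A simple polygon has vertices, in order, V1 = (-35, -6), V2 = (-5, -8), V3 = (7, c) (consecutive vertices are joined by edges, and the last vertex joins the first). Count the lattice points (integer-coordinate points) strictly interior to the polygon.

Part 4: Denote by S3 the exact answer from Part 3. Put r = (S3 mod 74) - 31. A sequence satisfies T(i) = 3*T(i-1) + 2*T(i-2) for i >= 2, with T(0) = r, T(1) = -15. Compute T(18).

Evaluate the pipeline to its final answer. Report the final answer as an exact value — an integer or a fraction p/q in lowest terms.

-30929706225

Part 1: squarings mod 935: 639^1=639, 639^2=661, 639^4=276, 639^8=441, 639^16=1, 639^32=1, 639^64=1, 639^128=1, 639^256=1, 639^512=1, 639^1024=1, 639^2048=1, 639^4096=1, 639^8192=1, 639^16384=1, 639^32768=1, 639^65536=1, 639^131072=1; 639^149252 = 639^4 * 639^256 * 639^512 * 639^1024 * 639^16384 * 639^131072 = 276 (mod 935); answer 276
Part 2: S1 = 276; d = 33; a(2) = 1*(-30) + 2*(33) = 36; iterating: a(2)=36, a(3)=-24, a(4)=48, a(5)=0, a(6)=96, a(7)=96, a(8)=288, a(9)=480, a(10)=1056, a(11)=2016, a(12)=4128; answer 4128
Part 3: S2 = 4128; c = -11; cross terms: (-35*-8 - -5*-6)=250, (-5*-11 - 7*-8)=111, (7*-6 - -35*-11)=-427; twice the area = |-66| = 66; area = 33; boundary points = 2 + 3 + 1 = 6; strictly interior points = area - boundary/2 + 1 = 31; answer 31
Part 4: S3 = 31; r = 0; T(2) = 3*(-15) + 2*(0) = -45; iterating: T(2)=-45, T(3)=-165, T(4)=-585, T(5)=-2085, T(6)=-7425, T(7)=-26445, T(8)=-94185, T(9)=-335445, T(10)=-1194705, T(11)=-4255005, T(12)=-15154425, T(13)=-53973285, T(14)=-192228705, T(15)=-684632685, T(16)=-2438355465, T(17)=-8684331765, T(18)=-30929706225; answer -30929706225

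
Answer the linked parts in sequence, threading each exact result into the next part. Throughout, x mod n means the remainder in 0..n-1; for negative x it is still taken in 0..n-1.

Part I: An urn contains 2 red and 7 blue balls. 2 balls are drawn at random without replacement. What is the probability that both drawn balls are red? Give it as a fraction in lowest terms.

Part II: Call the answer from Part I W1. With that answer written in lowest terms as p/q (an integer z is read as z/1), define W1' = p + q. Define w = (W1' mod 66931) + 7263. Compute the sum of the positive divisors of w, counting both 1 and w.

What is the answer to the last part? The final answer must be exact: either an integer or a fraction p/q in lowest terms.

Part I: total draws C(9,2) = 36; favorable C(2,2) = 1; P = 1/36; answer 1/36
Part II: W1 = 1/36; threaded value p + q = 37; w = 7300; 7300 = 2^2 * 5^2 * 73; sigma = (1 + 2 + 4) * (1 + 5 + 25) * (1 + 73) = 7 * 31 * 74 = 16058; answer 16058

16058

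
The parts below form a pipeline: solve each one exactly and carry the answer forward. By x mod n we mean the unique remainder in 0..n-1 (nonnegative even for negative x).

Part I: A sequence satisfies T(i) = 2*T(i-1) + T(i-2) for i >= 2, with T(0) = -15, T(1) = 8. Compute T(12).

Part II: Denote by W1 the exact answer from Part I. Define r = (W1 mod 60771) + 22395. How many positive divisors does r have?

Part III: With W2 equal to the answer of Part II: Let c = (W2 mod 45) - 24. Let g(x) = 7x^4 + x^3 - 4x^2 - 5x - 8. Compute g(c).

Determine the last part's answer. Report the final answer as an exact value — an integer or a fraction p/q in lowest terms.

Part I: T(2) = 2*(8) + 1*(-15) = 1; iterating: T(2)=1, T(3)=10, T(4)=21, T(5)=52, T(6)=125, T(7)=302, T(8)=729, T(9)=1760, T(10)=4249, T(11)=10258, T(12)=24765; answer 24765
Part II: W1 = 24765; r = 47160; 47160 = 2^3 * 3^2 * 5 * 131; number of divisors = (3+1) * (2+1) * (1+1) * (1+1) = 48; answer 48
Part III: W2 = 48; c = -21; 7*(-21)^4 + 1*(-21)^3 - 4*(-21)^2 - 5*(-21)^1 - 8 = (1361367) + (-9261) + (-1764) + (105) + (-8) = 1350439; answer 1350439

1350439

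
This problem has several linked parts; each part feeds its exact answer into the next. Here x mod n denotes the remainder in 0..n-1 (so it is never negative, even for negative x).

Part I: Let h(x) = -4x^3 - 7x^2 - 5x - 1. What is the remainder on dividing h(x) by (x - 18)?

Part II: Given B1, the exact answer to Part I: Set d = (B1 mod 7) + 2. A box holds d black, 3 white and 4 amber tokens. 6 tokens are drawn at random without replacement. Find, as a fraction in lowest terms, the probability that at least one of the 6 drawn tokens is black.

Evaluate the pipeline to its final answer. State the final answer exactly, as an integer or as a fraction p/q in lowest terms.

131/132

Part I: remainder = value at the root: -4*(18)^3 - 7*(18)^2 - 5*(18)^1 - 1 = (-23328) + (-2268) + (-90) + (-1) = -25687; answer -25687
Part II: B1 = -25687; d = 5; total draws C(12,6) = 924; complement C(7,6) = 7; favorable 924 - 7 = 917; P = 131/132; answer 131/132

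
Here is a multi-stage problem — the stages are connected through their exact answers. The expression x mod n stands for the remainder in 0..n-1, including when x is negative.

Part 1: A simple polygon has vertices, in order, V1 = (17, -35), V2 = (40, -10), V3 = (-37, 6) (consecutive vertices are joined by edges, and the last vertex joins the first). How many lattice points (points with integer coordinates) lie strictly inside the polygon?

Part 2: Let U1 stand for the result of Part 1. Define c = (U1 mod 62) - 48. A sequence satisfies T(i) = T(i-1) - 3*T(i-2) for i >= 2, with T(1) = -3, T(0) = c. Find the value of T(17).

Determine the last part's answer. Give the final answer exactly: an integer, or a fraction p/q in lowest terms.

Part 1: cross terms: (17*-10 - 40*-35)=1230, (40*6 - -37*-10)=-130, (-37*-35 - 17*6)=1193; twice the area = |2293| = 2293; area = 2293/2; boundary points = 1 + 1 + 1 = 3; strictly interior points = area - boundary/2 + 1 = 1146; answer 1146
Part 2: U1 = 1146; c = -18; T(2) = 1*(-3) - 3*(-18) = 51; iterating: T(2)=51, T(3)=60, T(4)=-93, T(5)=-273, T(6)=6, T(7)=825, T(8)=807, T(9)=-1668, T(10)=-4089, T(11)=915, T(12)=13182, T(13)=10437, T(14)=-29109, T(15)=-60420, T(16)=26907, T(17)=208167; answer 208167

208167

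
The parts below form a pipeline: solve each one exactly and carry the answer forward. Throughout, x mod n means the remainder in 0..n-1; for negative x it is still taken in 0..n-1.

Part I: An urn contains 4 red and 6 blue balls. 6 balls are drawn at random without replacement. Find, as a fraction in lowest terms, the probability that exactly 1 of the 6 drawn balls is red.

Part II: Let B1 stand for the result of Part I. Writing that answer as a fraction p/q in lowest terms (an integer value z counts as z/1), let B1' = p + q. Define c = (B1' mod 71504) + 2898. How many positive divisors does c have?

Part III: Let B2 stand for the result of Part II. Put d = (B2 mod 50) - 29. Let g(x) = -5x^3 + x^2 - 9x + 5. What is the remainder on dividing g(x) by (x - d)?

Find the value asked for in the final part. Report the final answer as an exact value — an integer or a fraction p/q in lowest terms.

46940

Part I: total draws C(10,6) = 210; favorable C(4,1)*C(6,5) = 24; P = 4/35; answer 4/35
Part II: B1 = 4/35; threaded value p + q = 39; c = 2937; 2937 = 3 * 11 * 89; number of divisors = (1+1) * (1+1) * (1+1) = 8; answer 8
Part III: B2 = 8; d = -21; remainder = value at the root: -5*(-21)^3 + 1*(-21)^2 - 9*(-21)^1 + 5 = (46305) + (441) + (189) + (5) = 46940; answer 46940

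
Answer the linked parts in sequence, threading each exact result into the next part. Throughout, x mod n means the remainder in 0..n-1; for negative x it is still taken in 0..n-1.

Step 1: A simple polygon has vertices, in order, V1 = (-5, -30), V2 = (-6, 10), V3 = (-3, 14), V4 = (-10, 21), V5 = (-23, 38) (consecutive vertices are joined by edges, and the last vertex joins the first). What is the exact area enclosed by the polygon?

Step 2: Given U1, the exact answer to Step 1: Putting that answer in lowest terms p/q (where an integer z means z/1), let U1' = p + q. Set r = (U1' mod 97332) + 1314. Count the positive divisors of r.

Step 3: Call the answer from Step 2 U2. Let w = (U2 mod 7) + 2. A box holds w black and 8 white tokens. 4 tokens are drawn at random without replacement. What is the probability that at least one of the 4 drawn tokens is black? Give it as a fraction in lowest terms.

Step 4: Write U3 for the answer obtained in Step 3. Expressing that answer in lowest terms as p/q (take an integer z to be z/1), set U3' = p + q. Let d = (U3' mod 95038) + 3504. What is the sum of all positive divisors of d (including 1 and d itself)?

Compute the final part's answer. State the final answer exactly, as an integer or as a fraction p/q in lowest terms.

Step 1: cross terms: (-5*10 - -6*-30)=-230, (-6*14 - -3*10)=-54, (-3*21 - -10*14)=77, (-10*38 - -23*21)=103, (-23*-30 - -5*38)=880; twice the area = |776| = 776; area = 388; answer 388
Step 2: U1 = 388; threaded value p + q = 389; r = 1703; 1703 = 13 * 131; number of divisors = (1+1) * (1+1) = 4; answer 4
Step 3: U2 = 4; w = 6; total draws C(14,4) = 1001; complement C(8,4) = 70; favorable 1001 - 70 = 931; P = 133/143; answer 133/143
Step 4: U3 = 133/143; threaded value p + q = 276; d = 3780; 3780 = 2^2 * 3^3 * 5 * 7; sigma = (1 + 2 + 4) * (1 + 3 + 9 + 27) * (1 + 5) * (1 + 7) = 7 * 40 * 6 * 8 = 13440; answer 13440

13440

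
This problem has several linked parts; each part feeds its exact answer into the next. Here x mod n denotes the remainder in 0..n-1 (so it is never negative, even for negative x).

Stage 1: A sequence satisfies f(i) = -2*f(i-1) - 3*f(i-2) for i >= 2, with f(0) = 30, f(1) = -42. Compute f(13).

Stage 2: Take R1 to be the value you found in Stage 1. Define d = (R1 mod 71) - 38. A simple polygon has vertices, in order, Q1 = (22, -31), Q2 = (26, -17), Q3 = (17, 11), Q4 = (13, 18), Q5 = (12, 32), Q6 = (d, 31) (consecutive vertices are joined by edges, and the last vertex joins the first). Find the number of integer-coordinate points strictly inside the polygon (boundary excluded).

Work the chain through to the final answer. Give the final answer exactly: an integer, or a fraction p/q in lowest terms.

842

Stage 1: f(2) = -2*(-42) - 3*(30) = -6; iterating: f(2)=-6, f(3)=138, f(4)=-258, f(5)=102, f(6)=570, f(7)=-1446, f(8)=1182, f(9)=1974, f(10)=-7494, f(11)=9066, f(12)=4350, f(13)=-35898; answer -35898
Stage 2: R1 = -35898; d = -10; cross terms: (22*-17 - 26*-31)=432, (26*11 - 17*-17)=575, (17*18 - 13*11)=163, (13*32 - 12*18)=200, (12*31 - -10*32)=692, (-10*-31 - 22*31)=-372; twice the area = |1690| = 1690; area = 845; boundary points = 2 + 1 + 1 + 1 + 1 + 2 = 8; strictly interior points = area - boundary/2 + 1 = 842; answer 842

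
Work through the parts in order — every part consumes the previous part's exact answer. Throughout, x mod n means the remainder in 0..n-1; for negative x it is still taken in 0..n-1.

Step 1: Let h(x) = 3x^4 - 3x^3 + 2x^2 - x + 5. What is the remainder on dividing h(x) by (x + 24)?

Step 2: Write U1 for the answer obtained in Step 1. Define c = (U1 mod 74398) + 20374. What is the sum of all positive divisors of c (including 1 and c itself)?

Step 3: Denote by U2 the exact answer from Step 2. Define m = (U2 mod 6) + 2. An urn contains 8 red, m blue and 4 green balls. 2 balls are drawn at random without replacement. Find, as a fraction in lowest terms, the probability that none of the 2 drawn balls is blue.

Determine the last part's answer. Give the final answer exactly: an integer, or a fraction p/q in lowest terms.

Step 1: remainder = value at the root: 3*(-24)^4 - 3*(-24)^3 + 2*(-24)^2 - 1*(-24)^1 + 5 = (995328) + (41472) + (1152) + (24) + (5) = 1037981; answer 1037981
Step 2: U1 = 1037981; c = 91181; 91181 = 19 * 4799; sigma = (1 + 19) * (1 + 4799) = 20 * 4800 = 96000; answer 96000
Step 3: U2 = 96000; m = 2; total draws C(14,2) = 91; favorable C(12,2) = 66; P = 66/91; answer 66/91

66/91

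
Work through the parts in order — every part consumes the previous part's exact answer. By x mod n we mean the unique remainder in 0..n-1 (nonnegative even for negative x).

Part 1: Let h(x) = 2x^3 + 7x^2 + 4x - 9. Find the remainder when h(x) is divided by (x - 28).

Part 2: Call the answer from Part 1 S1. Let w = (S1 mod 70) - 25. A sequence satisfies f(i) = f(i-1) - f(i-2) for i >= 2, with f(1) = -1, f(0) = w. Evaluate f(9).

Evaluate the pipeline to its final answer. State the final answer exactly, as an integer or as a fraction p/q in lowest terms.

Part 1: remainder = value at the root: 2*(28)^3 + 7*(28)^2 + 4*(28)^1 - 9 = (43904) + (5488) + (112) + (-9) = 49495; answer 49495
Part 2: S1 = 49495; w = -20; f(2) = 1*(-1) - 1*(-20) = 19; iterating: f(2)=19, f(3)=20, f(4)=1, f(5)=-19, f(6)=-20, f(7)=-1, f(8)=19, f(9)=20; answer 20

20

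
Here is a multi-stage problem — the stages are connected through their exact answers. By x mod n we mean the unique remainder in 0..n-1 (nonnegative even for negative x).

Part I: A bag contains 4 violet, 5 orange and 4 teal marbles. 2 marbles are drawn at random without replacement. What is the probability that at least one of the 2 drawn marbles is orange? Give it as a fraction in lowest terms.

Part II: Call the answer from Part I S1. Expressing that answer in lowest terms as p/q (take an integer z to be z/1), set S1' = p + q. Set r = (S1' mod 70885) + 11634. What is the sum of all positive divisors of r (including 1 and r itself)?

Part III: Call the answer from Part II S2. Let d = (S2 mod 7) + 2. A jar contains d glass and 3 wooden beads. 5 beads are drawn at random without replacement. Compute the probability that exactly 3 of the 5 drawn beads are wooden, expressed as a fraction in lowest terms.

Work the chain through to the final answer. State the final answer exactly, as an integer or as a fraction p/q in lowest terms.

Part I: total draws C(13,2) = 78; complement C(8,2) = 28; favorable 78 - 28 = 50; P = 25/39; answer 25/39
Part II: S1 = 25/39; threaded value p + q = 64; r = 11698; 11698 = 2 * 5849; sigma = (1 + 2) * (1 + 5849) = 3 * 5850 = 17550; answer 17550
Part III: S2 = 17550; d = 3; total draws C(6,5) = 6; favorable C(3,3)*C(3,2) = 3; P = 1/2; answer 1/2

1/2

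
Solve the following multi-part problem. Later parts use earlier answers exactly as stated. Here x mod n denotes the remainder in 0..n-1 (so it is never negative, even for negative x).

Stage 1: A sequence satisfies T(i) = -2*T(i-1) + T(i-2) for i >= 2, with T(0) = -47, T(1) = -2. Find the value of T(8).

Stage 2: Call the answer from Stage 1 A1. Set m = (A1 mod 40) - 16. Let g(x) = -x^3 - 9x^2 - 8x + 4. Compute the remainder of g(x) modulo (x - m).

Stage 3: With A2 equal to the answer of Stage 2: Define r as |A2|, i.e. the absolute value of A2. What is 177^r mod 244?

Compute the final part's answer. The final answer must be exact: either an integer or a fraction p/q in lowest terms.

65

Stage 1: T(2) = -2*(-2) + 1*(-47) = -43; iterating: T(2)=-43, T(3)=84, T(4)=-211, T(5)=506, T(6)=-1223, T(7)=2952, T(8)=-7127; answer -7127
Stage 2: A1 = -7127; m = 17; remainder = value at the root: -1*(17)^3 - 9*(17)^2 - 8*(17)^1 + 4 = (-4913) + (-2601) + (-136) + (4) = -7646; answer -7646
Stage 3: A2 = -7646; r = 7646; squarings mod 244: 177^1=177, 177^2=97, 177^4=137, 177^8=225, 177^16=117, 177^32=25, 177^64=137, 177^128=225, 177^256=117, 177^512=25, 177^1024=137, 177^2048=225, 177^4096=117; 177^7646 = 177^2 * 177^4 * 177^8 * 177^16 * 177^64 * 177^128 * 177^256 * 177^1024 * 177^2048 * 177^4096 = 65 (mod 244); answer 65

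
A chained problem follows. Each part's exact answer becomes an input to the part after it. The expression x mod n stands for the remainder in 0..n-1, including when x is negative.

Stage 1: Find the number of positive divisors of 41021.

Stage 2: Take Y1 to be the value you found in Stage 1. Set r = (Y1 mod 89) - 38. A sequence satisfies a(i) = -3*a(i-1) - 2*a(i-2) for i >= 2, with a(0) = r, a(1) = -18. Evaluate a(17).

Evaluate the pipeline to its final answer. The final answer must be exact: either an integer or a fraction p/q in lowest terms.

-6291378

Stage 1: 41021 = 17 * 19 * 127; number of divisors = (1+1) * (1+1) * (1+1) = 8; answer 8
Stage 2: Y1 = 8; r = -30; a(2) = -3*(-18) - 2*(-30) = 114; iterating: a(2)=114, a(3)=-306, a(4)=690, a(5)=-1458, a(6)=2994, a(7)=-6066, a(8)=12210, a(9)=-24498, a(10)=49074, a(11)=-98226, a(12)=196530, a(13)=-393138, a(14)=786354, a(15)=-1572786, a(16)=3145650, a(17)=-6291378; answer -6291378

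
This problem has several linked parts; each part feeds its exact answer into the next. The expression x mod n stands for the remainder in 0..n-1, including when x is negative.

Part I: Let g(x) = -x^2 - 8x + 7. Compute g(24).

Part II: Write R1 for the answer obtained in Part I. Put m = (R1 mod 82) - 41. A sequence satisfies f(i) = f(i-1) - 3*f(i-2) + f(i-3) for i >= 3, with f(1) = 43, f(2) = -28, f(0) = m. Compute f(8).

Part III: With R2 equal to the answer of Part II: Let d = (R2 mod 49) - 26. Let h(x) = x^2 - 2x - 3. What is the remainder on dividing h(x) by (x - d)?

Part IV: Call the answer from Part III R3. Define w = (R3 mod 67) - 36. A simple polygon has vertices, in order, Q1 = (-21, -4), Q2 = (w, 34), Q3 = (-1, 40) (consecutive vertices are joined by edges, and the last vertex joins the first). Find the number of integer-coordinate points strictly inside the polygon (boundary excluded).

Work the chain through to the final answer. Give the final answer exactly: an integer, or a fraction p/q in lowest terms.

432

Part I: -1*(24)^2 - 8*(24)^1 + 7 = (-576) + (-192) + (7) = -761; answer -761
Part II: R1 = -761; m = 18; f(3) = 1*(-28) - 3*(43) + 1*(18) = -139; iterating: f(3)=-139, f(4)=-12, f(5)=377, f(6)=274, f(7)=-869, f(8)=-1314; answer -1314
Part III: R2 = -1314; d = -17; remainder = value at the root: 1*(-17)^2 - 2*(-17)^1 - 3 = (289) + (34) + (-3) = 320; answer 320
Part IV: R3 = 320; w = 16; cross terms: (-21*34 - 16*-4)=-650, (16*40 - -1*34)=674, (-1*-4 - -21*40)=844; twice the area = |868| = 868; area = 434; boundary points = 1 + 1 + 4 = 6; strictly interior points = area - boundary/2 + 1 = 432; answer 432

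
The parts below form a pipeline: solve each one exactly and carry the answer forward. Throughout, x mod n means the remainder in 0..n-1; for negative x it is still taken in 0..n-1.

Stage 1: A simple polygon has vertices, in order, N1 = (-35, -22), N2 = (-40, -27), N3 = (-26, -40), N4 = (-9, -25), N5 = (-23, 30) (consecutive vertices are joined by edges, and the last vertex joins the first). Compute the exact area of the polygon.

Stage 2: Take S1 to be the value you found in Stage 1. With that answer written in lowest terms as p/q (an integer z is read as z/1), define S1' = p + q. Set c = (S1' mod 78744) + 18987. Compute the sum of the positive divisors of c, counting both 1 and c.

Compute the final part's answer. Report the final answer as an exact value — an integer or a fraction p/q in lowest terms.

Stage 1: cross terms: (-35*-27 - -40*-22)=65, (-40*-40 - -26*-27)=898, (-26*-25 - -9*-40)=290, (-9*30 - -23*-25)=-845, (-23*-22 - -35*30)=1556; twice the area = |1964| = 1964; area = 982; answer 982
Stage 2: S1 = 982; threaded value p + q = 983; c = 19970; 19970 = 2 * 5 * 1997; sigma = (1 + 2) * (1 + 5) * (1 + 1997) = 3 * 6 * 1998 = 35964; answer 35964

35964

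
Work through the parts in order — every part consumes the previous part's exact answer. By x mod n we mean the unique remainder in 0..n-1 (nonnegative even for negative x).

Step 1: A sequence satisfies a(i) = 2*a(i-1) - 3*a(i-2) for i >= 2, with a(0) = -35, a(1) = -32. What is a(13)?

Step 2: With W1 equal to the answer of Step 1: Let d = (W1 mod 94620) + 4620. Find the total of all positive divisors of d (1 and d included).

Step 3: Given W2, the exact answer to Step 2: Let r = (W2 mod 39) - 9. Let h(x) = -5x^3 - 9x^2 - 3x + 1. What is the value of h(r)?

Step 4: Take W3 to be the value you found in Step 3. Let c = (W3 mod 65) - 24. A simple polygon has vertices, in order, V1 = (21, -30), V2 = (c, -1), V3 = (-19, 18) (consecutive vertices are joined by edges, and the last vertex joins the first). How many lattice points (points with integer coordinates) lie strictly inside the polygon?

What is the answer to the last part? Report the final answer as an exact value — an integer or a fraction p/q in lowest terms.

Step 1: a(2) = 2*(-32) - 3*(-35) = 41; iterating: a(2)=41, a(3)=178, a(4)=233, a(5)=-68, a(6)=-835, a(7)=-1466, a(8)=-427, a(9)=3544, a(10)=8369, a(11)=6106, a(12)=-12895, a(13)=-44108; answer -44108
Step 2: W1 = -44108; d = 55132; 55132 = 2^2 * 7 * 11 * 179; sigma = (1 + 2 + 4) * (1 + 7) * (1 + 11) * (1 + 179) = 7 * 8 * 12 * 180 = 120960; answer 120960
Step 3: W2 = 120960; r = 12; -5*(12)^3 - 9*(12)^2 - 3*(12)^1 + 1 = (-8640) + (-1296) + (-36) + (1) = -9971; answer -9971
Step 4: W3 = -9971; c = 15; cross terms: (21*-1 - 15*-30)=429, (15*18 - -19*-1)=251, (-19*-30 - 21*18)=192; twice the area = |872| = 872; area = 436; boundary points = 1 + 1 + 8 = 10; strictly interior points = area - boundary/2 + 1 = 432; answer 432

432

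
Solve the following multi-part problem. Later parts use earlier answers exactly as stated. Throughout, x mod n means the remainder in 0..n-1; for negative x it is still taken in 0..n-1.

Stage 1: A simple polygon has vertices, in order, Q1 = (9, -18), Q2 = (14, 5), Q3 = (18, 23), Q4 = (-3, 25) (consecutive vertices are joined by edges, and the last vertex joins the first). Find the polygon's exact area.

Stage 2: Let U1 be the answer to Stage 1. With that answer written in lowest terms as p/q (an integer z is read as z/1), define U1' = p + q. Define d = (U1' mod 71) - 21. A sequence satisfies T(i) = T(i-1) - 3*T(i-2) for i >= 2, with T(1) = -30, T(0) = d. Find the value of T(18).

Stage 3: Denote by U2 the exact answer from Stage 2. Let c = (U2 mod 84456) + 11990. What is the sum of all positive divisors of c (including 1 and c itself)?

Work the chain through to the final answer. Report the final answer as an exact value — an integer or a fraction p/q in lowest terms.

50400

Stage 1: cross terms: (9*5 - 14*-18)=297, (14*23 - 18*5)=232, (18*25 - -3*23)=519, (-3*-18 - 9*25)=-171; twice the area = |877| = 877; area = 877/2; answer 877/2
Stage 2: U1 = 877/2; threaded value p + q = 879; d = 6; T(2) = 1*(-30) - 3*(6) = -48; iterating: T(2)=-48, T(3)=42, T(4)=186, T(5)=60, T(6)=-498, T(7)=-678, T(8)=816, T(9)=2850, T(10)=402, T(11)=-8148, T(12)=-9354, T(13)=15090, T(14)=43152, T(15)=-2118, T(16)=-131574, T(17)=-125220, T(18)=269502; answer 269502
Stage 3: U2 = 269502; c = 28124; 28124 = 2^2 * 79 * 89; sigma = (1 + 2 + 4) * (1 + 79) * (1 + 89) = 7 * 80 * 90 = 50400; answer 50400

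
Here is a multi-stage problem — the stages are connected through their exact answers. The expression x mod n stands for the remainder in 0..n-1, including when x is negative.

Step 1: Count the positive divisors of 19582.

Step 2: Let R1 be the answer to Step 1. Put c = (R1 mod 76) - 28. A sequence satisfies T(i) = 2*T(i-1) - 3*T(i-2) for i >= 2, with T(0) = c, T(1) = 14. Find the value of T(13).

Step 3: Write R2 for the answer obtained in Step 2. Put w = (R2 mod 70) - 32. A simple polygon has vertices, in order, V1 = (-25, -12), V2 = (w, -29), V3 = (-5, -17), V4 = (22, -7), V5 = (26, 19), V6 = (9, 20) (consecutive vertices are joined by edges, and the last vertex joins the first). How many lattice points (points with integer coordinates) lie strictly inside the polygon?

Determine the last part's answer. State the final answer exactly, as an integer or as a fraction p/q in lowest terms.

Step 1: 19582 = 2 * 9791; number of divisors = (1+1) * (1+1) = 4; answer 4
Step 2: R1 = 4; c = -24; T(2) = 2*(14) - 3*(-24) = 100; iterating: T(2)=100, T(3)=158, T(4)=16, T(5)=-442, T(6)=-932, T(7)=-538, T(8)=1720, T(9)=5054, T(10)=4948, T(11)=-5266, T(12)=-25376, T(13)=-34954; answer -34954
Step 3: R2 = -34954; w = 14; cross terms: (-25*-29 - 14*-12)=893, (14*-17 - -5*-29)=-383, (-5*-7 - 22*-17)=409, (22*19 - 26*-7)=600, (26*20 - 9*19)=349, (9*-12 - -25*20)=392; twice the area = |2260| = 2260; area = 1130; boundary points = 1 + 1 + 1 + 2 + 1 + 2 = 8; strictly interior points = area - boundary/2 + 1 = 1127; answer 1127

1127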